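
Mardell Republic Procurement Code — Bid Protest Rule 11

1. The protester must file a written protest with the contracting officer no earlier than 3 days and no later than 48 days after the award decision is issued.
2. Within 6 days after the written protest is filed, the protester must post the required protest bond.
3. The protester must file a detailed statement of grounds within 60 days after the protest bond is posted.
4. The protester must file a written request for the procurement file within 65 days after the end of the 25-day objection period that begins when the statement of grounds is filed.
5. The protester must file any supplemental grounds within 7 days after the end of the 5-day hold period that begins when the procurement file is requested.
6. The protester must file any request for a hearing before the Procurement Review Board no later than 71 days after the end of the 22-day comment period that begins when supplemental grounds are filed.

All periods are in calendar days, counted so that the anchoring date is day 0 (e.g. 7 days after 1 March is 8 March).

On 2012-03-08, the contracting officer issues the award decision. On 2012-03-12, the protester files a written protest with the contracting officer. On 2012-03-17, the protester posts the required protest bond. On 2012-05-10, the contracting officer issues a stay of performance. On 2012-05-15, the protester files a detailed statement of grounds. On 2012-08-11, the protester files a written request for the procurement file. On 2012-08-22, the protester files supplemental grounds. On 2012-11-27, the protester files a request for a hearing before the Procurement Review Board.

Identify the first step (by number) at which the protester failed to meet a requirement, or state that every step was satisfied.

Step 6

Step 1: the window is 3–48 days after 2012-03-08 (when the award decision is issued), so 2012-03-11 through 2012-04-25; done 2012-03-12, which is between those dates.
Step 2: 6 days after 2012-03-12 (when the written protest is filed) is 2012-03-18; completed 2012-03-17, before the deadline.
Step 3: 60 days after 2012-03-17 (when the protest bond is posted) is 2012-05-16; 2012-05-15 is within that limit.
Step 4: 65 days after 2012-06-09 (end of the 25-day objection period, which began when the statement of grounds is filed on 2012-05-15) is 2012-08-13; 2012-08-11 is within that limit.
Step 5: 7 days after 2012-08-16 (end of the 5-day hold period, which began when the procurement file is requested on 2012-08-11) is 2012-08-23; completed 2012-08-22, before the deadline.
Step 6: 71 days after 2012-09-13 (end of the 22-day comment period, which began when supplemental grounds are filed on 2012-08-22) is 2012-11-23; not done until 2012-11-27, 4 days after the deadline.
No need to go further; step 6 was not satisfied.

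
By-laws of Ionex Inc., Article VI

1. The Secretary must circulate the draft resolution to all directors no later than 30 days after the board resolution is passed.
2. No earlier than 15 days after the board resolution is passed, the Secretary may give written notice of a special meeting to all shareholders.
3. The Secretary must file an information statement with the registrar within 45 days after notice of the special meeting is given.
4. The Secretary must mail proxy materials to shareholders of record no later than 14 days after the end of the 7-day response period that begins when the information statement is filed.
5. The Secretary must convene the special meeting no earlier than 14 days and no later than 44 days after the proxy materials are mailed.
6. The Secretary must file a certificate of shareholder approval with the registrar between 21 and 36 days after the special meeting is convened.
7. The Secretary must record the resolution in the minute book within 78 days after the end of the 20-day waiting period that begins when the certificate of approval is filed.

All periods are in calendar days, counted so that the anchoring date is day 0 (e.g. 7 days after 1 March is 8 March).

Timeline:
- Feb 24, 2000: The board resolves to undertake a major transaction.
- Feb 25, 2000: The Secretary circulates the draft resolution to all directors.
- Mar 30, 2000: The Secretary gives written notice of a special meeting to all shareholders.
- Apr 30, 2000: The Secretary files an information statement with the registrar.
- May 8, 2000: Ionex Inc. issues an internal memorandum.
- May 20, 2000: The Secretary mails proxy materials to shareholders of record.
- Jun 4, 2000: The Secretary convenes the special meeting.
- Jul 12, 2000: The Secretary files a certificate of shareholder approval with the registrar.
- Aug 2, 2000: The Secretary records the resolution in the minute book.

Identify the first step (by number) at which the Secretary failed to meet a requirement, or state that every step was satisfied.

Step 1: 30 days after Feb 24, 2000 (when the board resolution is passed) is Mar 25, 2000; completed Feb 25, 2000, before the deadline.
Step 2: the earliest permitted date is 15 days after Feb 24, 2000 (when the board resolution is passed), i.e. Mar 10, 2000; Mar 30, 2000 is on or after that date.
Step 3: 45 days after Mar 30, 2000 (when notice of the special meeting is given) is May 14, 2000; Apr 30, 2000 is within that limit.
Step 4: 14 days after May 7, 2000 (end of the 7-day response period, which began when the information statement is filed on Apr 30, 2000) is May 21, 2000; completed May 20, 2000, before the deadline.
Step 5: the window is 14–44 days after May 20, 2000 (when the proxy materials are mailed), so Jun 3, 2000 through Jul 3, 2000; done Jun 4, 2000 — within the window.
Step 6: the window is 21–36 days after Jun 4, 2000 (when the special meeting is convened), so Jun 25, 2000 through Jul 10, 2000; Jul 12, 2000 is 2 days past the end of the window.
That is the first point of non-compliance.

Step 6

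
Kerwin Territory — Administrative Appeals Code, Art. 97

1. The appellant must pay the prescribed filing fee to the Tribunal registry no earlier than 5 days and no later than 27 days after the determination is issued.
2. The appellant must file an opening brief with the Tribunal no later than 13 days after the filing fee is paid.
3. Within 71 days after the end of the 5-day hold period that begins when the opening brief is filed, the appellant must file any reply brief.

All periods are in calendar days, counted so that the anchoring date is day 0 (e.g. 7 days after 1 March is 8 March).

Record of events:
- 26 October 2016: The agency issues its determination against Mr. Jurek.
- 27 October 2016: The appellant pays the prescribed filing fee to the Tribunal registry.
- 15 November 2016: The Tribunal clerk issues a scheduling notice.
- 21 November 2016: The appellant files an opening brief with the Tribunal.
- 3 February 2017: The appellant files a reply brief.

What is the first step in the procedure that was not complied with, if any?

Step 1

Step 1: the window is 5–27 days after 26 October 2016 (when the determination is issued), so 31 October 2016 through 22 November 2016; done 27 October 2016 — 4 days before the window opened.
That is the first point of non-compliance.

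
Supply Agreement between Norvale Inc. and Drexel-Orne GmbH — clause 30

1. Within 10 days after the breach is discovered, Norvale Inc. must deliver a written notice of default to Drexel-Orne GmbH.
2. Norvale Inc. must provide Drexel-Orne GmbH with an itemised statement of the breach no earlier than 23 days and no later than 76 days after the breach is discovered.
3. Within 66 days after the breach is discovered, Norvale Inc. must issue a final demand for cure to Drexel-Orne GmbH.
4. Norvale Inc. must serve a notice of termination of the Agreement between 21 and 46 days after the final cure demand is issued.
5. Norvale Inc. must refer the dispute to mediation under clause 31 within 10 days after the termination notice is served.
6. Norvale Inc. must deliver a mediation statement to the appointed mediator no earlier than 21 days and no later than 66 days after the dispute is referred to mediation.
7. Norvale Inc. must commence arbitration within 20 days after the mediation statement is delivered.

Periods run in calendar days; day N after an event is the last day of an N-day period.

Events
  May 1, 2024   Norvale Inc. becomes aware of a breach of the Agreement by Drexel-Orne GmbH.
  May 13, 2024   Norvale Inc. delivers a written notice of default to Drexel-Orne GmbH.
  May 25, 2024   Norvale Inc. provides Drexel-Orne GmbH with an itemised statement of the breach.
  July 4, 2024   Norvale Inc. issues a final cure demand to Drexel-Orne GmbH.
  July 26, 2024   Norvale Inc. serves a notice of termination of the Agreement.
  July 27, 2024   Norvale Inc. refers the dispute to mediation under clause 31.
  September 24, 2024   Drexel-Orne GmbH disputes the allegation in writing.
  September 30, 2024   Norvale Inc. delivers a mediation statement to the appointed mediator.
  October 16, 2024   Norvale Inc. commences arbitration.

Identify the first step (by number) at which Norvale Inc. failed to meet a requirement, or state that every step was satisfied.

Step 1

Step 1 — counting 10 days from May 1, 2024 (when the breach is discovered) gives a deadline of May 11, 2024; not done until May 13, 2024, 2 days after the deadline.
Later steps need not be reached.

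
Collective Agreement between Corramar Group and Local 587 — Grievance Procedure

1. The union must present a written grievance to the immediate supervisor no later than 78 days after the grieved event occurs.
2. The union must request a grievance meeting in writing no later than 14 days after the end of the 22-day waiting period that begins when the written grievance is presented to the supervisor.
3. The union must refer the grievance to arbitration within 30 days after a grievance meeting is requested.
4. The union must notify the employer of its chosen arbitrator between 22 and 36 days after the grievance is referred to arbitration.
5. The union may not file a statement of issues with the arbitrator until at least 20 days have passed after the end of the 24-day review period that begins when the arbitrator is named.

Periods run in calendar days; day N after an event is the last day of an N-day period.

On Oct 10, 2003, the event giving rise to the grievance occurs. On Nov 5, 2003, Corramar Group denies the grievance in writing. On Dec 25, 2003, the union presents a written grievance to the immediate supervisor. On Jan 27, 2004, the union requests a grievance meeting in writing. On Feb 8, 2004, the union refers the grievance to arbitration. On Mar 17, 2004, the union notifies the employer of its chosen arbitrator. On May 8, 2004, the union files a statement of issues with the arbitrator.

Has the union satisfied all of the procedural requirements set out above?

(1) due by Oct 10, 2003 + 78 days = Dec 27, 2003; Dec 25, 2003 is within that limit.
(2) due by Jan 16, 2004 + 14 days = Jan 30, 2004; done Jan 27, 2004 — timely.
(3) due by Jan 27, 2004 + 30 days = Feb 26, 2004; done Feb 8, 2004 — timely.
(4) the permitted window runs from Feb 8, 2004 + 22 = Mar 1, 2004 to Feb 8, 2004 + 36 = Mar 15, 2004; done Mar 17, 2004 — 2 days after the window closed.

No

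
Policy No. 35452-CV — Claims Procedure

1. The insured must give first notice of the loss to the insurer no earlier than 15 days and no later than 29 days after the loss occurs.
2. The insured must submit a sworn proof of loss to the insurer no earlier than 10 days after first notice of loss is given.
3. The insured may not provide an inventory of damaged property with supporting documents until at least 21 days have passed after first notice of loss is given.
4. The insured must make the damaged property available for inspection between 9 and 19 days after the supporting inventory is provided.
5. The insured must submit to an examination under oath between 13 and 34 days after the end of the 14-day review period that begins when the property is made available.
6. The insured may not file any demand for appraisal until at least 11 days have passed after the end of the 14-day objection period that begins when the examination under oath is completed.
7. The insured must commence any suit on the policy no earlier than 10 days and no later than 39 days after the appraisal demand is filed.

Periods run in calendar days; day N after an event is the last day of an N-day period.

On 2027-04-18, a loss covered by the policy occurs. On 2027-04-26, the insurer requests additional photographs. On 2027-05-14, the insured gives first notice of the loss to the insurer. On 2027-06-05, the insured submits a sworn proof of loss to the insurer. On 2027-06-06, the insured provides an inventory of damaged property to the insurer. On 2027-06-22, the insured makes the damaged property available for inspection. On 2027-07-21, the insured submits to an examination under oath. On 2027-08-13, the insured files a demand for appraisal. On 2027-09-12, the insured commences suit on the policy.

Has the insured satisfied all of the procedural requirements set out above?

No

Step 1: the window is 15–29 days after 2027-04-18 (when the loss occurs), so 2027-05-03 through 2027-05-17; done 2027-05-14 — within the window.
Step 2: the earliest permitted date is 10 days after 2027-05-14 (when first notice of loss is given), i.e. 2027-05-24; done 2027-06-05, after the minimum wait.
Step 3: the earliest permitted date is 21 days after 2027-05-14 (when first notice of loss is given), i.e. 2027-06-04; done 2027-06-06 — permitted.
Step 4: the window is 9–19 days after 2027-06-06 (when the supporting inventory is provided), so 2027-06-15 through 2027-06-25; done 2027-06-22 — within the window.
Step 5: the window is 13–34 days after 2027-07-06 (end of the 14-day review period, which began when the property is made available on 2027-06-22), so 2027-07-19 through 2027-08-09; 2027-07-21 falls inside that range.
Step 6: the earliest permitted date is 11 days after 2027-08-04 (end of the 14-day objection period, which began when the examination under oath is completed on 2027-07-21), i.e. 2027-08-15; acted on 2027-08-13, 2 days prematurely.
The procedure was therefore not followed at step 6.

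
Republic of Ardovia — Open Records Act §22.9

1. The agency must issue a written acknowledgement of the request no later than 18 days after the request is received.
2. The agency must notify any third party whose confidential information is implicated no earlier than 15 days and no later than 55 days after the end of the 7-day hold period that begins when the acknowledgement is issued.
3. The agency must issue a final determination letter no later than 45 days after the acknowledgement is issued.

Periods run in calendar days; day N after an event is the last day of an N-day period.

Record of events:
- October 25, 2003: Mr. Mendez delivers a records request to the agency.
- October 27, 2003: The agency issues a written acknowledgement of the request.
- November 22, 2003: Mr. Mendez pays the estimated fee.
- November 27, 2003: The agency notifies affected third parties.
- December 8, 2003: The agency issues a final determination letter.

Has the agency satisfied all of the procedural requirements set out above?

Yes

Step 1 — counting 18 days from October 25, 2003 (when the request is received) gives a deadline of November 12, 2003; October 27, 2003 is within that limit.
Step 2 — 15 and 55 days from November 3, 2003 (end of the 7-day hold period, which began when the acknowledgement is issued on October 27, 2003) are November 18, 2003 and December 28, 2003 respectively; done November 27, 2003 — within the window.
Step 3 — counting 45 days from October 27, 2003 (when the acknowledgement is issued) gives a deadline of December 11, 2003; December 8, 2003 is within that limit.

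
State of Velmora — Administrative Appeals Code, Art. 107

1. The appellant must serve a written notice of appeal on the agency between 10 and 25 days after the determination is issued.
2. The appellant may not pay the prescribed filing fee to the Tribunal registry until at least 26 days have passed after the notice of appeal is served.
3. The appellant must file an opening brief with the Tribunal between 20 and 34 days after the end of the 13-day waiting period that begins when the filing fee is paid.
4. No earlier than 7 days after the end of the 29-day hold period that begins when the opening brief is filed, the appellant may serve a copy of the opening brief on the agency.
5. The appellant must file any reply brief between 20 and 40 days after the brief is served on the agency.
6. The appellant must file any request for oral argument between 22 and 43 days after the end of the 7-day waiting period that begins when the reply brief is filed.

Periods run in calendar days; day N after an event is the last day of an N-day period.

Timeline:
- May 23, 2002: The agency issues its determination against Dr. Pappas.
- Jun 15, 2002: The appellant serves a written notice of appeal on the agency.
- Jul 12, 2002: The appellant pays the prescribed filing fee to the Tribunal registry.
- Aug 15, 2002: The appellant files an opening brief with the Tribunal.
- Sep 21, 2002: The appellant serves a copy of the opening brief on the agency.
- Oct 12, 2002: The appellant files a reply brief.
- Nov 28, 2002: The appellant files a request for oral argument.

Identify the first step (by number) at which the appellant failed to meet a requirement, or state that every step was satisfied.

None — every step was satisfied

Step 1: the window is 10–25 days after May 23, 2002 (when the determination is issued), so Jun 2, 2002 through Jun 17, 2002; Jun 15, 2002 falls inside that range.
Step 2: the earliest permitted date is 26 days after Jun 15, 2002 (when the notice of appeal is served), i.e. Jul 11, 2002; done Jul 12, 2002, after the minimum wait.
Step 3: the window is 20–34 days after Jul 25, 2002 (end of the 13-day waiting period, which began when the filing fee is paid on Jul 12, 2002), so Aug 14, 2002 through Aug 28, 2002; done Aug 15, 2002 — within the window.
Step 4: the earliest permitted date is 7 days after Sep 13, 2002 (end of the 29-day hold period, which began when the opening brief is filed on Aug 15, 2002), i.e. Sep 20, 2002; Sep 21, 2002 is on or after that date.
Step 5: the window is 20–40 days after Sep 21, 2002 (when the brief is served on the agency), so Oct 11, 2002 through Oct 31, 2002; Oct 12, 2002 falls inside that range.
Step 6: the window is 22–43 days after Oct 19, 2002 (end of the 7-day waiting period, which began when the reply brief is filed on Oct 12, 2002), so Nov 10, 2002 through Dec 1, 2002; done Nov 28, 2002, which is between those dates.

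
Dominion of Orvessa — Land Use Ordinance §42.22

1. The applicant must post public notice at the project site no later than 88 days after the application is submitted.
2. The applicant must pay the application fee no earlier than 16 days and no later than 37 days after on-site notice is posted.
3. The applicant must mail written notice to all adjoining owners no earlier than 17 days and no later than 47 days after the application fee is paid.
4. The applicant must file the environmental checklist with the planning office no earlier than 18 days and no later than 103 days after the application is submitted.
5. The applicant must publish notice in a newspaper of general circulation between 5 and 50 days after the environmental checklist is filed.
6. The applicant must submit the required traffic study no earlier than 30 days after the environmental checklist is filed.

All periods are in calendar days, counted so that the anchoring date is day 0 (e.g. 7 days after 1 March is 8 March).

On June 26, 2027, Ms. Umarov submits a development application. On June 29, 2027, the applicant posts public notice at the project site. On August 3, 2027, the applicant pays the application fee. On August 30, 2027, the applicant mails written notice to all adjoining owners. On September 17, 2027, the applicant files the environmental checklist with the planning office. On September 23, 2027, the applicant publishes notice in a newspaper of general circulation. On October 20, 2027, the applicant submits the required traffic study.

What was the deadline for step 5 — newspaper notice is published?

November 6, 2027

Step 5 runs from September 17, 2027, when the environmental checklist is filed. The window is 5–50 days after September 17, 2027; it closes on November 6, 2027.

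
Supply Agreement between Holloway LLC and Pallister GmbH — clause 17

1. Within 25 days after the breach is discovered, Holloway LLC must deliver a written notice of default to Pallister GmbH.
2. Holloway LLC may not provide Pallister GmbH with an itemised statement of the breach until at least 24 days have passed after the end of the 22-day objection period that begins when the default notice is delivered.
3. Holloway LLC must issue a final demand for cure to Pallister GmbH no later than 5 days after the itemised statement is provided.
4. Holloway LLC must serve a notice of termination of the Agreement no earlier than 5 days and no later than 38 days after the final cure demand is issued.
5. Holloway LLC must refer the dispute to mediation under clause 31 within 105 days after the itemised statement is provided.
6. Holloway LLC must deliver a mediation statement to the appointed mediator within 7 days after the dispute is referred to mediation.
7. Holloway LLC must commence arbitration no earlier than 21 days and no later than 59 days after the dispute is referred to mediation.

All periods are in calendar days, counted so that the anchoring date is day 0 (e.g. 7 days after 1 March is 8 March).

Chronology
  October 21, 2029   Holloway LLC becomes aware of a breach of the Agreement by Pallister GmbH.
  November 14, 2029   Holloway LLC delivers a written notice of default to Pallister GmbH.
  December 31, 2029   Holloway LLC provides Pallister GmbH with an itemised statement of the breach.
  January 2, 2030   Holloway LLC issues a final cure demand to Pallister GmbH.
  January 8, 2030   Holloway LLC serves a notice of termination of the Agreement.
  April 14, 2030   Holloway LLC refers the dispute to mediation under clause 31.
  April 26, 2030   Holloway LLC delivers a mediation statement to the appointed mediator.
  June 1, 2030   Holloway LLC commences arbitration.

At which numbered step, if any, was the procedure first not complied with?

Step 1: 25 days after October 21, 2029 (when the breach is discovered) is November 15, 2029; done November 14, 2029 — timely.
Step 2: the earliest permitted date is 24 days after December 6, 2029 (end of the 22-day objection period, which began when the default notice is delivered on November 14, 2029), i.e. December 30, 2029; December 31, 2029 is on or after that date.
Step 3: 5 days after December 31, 2029 (when the itemised statement is provided) is January 5, 2030; done January 2, 2030 — timely.
Step 4: the window is 5–38 days after January 2, 2030 (when the final cure demand is issued), so January 7, 2030 through February 9, 2030; done January 8, 2030 — within the window.
Step 5: 105 days after December 31, 2029 (when the itemised statement is provided) is April 15, 2030; April 14, 2030 is within that limit.
Step 6: 7 days after April 14, 2030 (when the dispute is referred to mediation) is April 21, 2030; April 26, 2030 misses that deadline by 5 days.
That is the first point of non-compliance.

Step 6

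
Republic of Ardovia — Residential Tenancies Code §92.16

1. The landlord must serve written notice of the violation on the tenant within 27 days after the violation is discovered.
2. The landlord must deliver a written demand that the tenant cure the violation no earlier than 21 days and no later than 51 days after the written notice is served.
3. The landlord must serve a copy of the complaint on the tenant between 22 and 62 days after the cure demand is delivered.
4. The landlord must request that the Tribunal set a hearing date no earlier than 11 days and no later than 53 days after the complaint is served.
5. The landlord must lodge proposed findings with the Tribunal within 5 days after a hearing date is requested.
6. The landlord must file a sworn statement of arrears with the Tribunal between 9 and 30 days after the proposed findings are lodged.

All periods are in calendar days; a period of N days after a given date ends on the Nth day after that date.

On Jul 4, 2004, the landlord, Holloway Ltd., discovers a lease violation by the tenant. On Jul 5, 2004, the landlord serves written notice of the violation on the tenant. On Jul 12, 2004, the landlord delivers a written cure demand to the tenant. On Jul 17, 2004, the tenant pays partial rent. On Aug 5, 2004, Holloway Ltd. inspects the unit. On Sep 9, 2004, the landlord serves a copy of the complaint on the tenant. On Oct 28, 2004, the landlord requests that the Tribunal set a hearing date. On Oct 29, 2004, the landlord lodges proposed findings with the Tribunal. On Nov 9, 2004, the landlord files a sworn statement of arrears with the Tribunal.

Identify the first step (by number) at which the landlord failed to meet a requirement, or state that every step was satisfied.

Step 2

(1) due by Jul 4, 2004 + 27 days = Jul 31, 2004; done Jul 5, 2004 — timely.
(2) the permitted window runs from Jul 5, 2004 + 21 = Jul 26, 2004 to Jul 5, 2004 + 51 = Aug 25, 2004; Jul 12, 2004 is 14 days too early.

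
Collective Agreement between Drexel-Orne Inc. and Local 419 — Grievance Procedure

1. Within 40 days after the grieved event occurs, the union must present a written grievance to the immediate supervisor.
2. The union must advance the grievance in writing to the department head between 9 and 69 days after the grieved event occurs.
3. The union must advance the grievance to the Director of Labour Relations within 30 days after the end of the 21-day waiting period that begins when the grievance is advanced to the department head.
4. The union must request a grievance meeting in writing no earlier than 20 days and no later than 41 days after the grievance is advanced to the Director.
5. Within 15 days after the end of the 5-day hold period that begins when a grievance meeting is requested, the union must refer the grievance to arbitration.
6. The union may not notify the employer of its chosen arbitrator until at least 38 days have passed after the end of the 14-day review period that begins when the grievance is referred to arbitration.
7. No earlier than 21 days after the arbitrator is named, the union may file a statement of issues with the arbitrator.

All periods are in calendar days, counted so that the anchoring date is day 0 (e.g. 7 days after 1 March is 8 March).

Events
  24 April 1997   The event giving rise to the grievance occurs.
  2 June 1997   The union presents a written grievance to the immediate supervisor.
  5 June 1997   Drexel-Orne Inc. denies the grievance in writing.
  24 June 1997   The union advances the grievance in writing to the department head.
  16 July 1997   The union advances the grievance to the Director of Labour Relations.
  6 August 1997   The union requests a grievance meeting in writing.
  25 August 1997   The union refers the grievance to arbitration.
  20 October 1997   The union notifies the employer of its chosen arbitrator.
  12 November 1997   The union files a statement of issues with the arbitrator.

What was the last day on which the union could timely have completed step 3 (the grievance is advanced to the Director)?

14 August 1997

The grievance is advanced to the department head on 24 June 1997; the 21-day waiting period therefore ends 15 July 1997, and step 3 runs from that date. 30 days after 15 July 1997 is 14 August 1997.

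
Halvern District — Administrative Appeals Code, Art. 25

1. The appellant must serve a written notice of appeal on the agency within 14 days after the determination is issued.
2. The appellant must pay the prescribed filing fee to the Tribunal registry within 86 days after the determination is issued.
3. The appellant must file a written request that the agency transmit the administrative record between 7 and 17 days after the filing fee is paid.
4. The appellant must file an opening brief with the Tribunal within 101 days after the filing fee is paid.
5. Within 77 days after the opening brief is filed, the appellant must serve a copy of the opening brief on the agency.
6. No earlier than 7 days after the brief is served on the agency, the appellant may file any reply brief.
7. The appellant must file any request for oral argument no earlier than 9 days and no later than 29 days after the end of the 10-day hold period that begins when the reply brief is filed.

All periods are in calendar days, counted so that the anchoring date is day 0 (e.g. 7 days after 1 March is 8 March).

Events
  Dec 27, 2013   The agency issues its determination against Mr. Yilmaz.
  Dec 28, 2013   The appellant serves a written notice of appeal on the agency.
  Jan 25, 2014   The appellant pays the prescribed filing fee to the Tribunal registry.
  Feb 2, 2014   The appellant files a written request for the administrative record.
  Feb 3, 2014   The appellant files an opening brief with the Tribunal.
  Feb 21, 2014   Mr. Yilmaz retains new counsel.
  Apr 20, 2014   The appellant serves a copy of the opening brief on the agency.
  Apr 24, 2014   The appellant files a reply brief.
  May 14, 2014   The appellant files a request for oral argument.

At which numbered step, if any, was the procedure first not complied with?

Step 1: 14 days after Dec 27, 2013 (when the determination is issued) is Jan 10, 2014; done Dec 28, 2013 — timely.
Step 2: 86 days after Dec 27, 2013 (when the determination is issued) is Mar 23, 2014; done Jan 25, 2014 — timely.
Step 3: the window is 7–17 days after Jan 25, 2014 (when the filing fee is paid), so Feb 1, 2014 through Feb 11, 2014; done Feb 2, 2014, which is between those dates.
Step 4: 101 days after Jan 25, 2014 (when the filing fee is paid) is May 6, 2014; Feb 3, 2014 is within that limit.
Step 5: 77 days after Feb 3, 2014 (when the opening brief is filed) is Apr 21, 2014; Apr 20, 2014 is within that limit.
Step 6: the earliest permitted date is 7 days after Apr 20, 2014 (when the brief is served on the agency), i.e. Apr 27, 2014; Apr 24, 2014 is 3 days before the earliest permitted date.

Step 6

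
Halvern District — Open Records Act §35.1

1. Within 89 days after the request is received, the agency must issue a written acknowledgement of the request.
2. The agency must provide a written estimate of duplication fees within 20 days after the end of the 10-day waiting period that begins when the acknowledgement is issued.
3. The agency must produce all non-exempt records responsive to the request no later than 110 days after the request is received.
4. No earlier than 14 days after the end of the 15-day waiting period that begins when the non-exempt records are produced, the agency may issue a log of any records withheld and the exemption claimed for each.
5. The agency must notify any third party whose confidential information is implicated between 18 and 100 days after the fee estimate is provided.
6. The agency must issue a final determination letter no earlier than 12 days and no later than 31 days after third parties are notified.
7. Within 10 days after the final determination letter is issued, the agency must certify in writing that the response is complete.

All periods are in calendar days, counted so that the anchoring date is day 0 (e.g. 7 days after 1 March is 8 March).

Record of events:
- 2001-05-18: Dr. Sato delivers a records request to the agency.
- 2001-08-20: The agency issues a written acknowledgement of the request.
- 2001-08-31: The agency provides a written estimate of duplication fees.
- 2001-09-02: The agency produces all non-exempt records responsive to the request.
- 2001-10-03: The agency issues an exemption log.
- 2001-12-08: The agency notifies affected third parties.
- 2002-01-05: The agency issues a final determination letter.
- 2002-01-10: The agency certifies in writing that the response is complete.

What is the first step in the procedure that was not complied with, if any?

Step 1: 89 days after 2001-05-18 (when the request is received) is 2001-08-15; 2001-08-20 misses that deadline by 5 days.

Step 1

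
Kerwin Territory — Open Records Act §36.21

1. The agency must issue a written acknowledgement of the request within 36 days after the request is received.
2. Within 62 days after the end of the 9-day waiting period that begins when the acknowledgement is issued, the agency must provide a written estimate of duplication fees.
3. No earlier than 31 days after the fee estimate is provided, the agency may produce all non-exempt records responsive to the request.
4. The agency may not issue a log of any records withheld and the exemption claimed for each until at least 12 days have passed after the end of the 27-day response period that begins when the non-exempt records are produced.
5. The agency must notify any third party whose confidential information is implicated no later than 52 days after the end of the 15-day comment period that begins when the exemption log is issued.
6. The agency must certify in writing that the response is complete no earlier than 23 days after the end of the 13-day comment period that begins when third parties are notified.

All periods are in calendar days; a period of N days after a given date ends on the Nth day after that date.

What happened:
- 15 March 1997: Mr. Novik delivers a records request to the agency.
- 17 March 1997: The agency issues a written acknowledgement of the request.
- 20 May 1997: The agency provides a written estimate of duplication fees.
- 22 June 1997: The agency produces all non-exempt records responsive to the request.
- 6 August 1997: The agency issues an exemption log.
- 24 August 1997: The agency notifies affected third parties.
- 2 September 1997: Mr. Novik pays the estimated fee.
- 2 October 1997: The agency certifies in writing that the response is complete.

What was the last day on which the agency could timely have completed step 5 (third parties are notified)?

12 October 1997

The exemption log is issued on 6 August 1997; the 15-day comment period therefore ends 21 August 1997, and step 5 runs from that date. 52 days after 21 August 1997 is 12 October 1997.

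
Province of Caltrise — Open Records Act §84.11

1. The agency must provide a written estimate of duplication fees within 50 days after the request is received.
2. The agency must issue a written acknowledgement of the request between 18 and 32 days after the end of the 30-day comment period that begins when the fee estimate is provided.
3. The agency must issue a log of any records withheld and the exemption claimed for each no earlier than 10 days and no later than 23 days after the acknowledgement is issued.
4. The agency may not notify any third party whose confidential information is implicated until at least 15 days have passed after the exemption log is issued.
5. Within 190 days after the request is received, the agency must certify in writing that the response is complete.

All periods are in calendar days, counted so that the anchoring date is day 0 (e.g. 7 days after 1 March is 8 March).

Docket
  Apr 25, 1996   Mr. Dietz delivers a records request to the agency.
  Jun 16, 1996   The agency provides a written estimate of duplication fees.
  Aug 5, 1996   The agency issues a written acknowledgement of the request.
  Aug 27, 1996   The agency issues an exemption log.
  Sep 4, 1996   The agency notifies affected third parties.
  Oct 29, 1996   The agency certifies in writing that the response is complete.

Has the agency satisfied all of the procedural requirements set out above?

(1) due by Apr 25, 1996 + 50 days = Jun 14, 1996; not done until Jun 16, 1996, 2 days after the deadline.

No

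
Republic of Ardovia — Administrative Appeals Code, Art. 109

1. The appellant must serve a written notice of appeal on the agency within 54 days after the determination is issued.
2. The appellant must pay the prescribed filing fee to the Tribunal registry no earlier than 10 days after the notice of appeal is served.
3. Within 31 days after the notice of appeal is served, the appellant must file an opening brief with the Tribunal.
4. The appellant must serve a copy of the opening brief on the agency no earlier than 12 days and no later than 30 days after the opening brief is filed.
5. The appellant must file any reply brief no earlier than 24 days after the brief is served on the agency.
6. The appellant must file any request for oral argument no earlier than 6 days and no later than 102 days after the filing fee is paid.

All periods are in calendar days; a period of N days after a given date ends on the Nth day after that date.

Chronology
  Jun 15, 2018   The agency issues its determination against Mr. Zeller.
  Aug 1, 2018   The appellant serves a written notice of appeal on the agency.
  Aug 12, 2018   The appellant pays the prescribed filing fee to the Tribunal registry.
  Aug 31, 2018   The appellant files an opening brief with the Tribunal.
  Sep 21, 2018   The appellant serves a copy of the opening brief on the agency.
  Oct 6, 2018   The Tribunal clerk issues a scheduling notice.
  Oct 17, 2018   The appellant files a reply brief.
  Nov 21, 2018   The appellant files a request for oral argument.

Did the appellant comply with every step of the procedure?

Yes

(1) due by Jun 15, 2018 + 54 days = Aug 8, 2018; done Aug 1, 2018 — timely.
(2) permitted from Aug 1, 2018 + 10 days = Aug 11, 2018 onward; done Aug 12, 2018, after the minimum wait.
(3) due by Aug 1, 2018 + 31 days = Sep 1, 2018; completed Aug 31, 2018, before the deadline.
(4) the permitted window runs from Aug 31, 2018 + 12 = Sep 12, 2018 to Aug 31, 2018 + 30 = Sep 30, 2018; Sep 21, 2018 falls inside that range.
(5) permitted from Sep 21, 2018 + 24 days = Oct 15, 2018 onward; Oct 17, 2018 is on or after that date.
(6) the permitted window runs from Aug 12, 2018 + 6 = Aug 18, 2018 to Aug 12, 2018 + 102 = Nov 22, 2018; Nov 21, 2018 falls inside that range.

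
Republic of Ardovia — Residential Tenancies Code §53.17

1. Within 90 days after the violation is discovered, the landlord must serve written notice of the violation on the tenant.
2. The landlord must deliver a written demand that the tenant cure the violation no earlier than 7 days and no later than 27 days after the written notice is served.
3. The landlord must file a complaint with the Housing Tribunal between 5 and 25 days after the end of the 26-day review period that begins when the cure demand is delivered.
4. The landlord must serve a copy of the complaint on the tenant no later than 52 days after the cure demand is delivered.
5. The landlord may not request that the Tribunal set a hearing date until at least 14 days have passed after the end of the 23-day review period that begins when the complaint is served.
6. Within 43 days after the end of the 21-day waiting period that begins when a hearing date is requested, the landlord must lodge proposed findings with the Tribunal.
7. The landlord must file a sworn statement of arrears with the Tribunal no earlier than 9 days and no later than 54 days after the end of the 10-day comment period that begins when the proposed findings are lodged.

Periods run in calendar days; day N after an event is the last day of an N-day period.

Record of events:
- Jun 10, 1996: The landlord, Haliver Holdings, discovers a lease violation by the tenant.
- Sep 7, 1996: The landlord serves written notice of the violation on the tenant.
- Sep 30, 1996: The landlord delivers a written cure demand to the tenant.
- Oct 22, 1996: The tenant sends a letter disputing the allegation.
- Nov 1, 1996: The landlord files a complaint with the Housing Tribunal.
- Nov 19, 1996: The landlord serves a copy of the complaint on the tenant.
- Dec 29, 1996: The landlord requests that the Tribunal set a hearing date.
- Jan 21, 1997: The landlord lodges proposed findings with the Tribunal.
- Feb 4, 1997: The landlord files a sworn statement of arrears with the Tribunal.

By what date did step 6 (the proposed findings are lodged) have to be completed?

A hearing date is requested on Dec 29, 1996; the 21-day waiting period therefore ends Jan 19, 1997, and step 6 runs from that date. 43 days after Jan 19, 1997 is Mar 3, 1997.

Mar 3, 1997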